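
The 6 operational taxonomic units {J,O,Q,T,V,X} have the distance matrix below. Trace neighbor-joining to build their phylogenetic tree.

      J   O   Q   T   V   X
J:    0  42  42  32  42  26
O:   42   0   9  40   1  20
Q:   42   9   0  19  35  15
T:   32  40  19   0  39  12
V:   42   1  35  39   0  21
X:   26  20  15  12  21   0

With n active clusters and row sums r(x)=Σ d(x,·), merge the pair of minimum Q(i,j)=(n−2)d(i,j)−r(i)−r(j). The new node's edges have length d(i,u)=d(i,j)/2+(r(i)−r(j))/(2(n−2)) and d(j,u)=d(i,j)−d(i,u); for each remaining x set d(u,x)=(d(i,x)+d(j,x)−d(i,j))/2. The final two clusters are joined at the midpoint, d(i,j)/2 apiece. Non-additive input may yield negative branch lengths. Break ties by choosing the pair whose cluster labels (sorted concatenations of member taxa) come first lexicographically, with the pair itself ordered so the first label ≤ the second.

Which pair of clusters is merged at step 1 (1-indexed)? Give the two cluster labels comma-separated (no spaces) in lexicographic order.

iteration 1: select O,V (d=1, Q=-246); attach at lengths (-11/4, 15/4); label the merged cluster OV
  updated: d(J,OV)=83/2, d(OV,Q)=43/2, d(OV,T)=39, d(OV,X)=20
iteration 2: select OV,Q (d=43/2, Q=-155); attach at lengths (89/6, 20/3); label the merged cluster OQV
  updated: d(J,OQV)=31, d(OQV,T)=73/4, d(OQV,X)=27/4
iteration 3: select J,T (d=32, Q=-349/4); attach at lengths (363/16, 149/16); label the merged cluster JT
  updated: d(JT,OQV)=69/8, d(JT,X)=3
iteration 4: select JT,OQV (d=69/8, Q=-147/8); attach at lengths (39/16, 99/16); label the merged cluster JOQTV
  updated: d(JOQTV,X)=9/16
iteration 5: select JOQTV,X (d=9/16); attach at lengths (9/32, 9/32); label the merged cluster JOQTVX
final tree: (((J:363/16,T:149/16):39/16,((O:-11/4,V:15/4):89/6,Q:20/3):99/16):9/32,X:9/32)
total length: 1019/16

O,V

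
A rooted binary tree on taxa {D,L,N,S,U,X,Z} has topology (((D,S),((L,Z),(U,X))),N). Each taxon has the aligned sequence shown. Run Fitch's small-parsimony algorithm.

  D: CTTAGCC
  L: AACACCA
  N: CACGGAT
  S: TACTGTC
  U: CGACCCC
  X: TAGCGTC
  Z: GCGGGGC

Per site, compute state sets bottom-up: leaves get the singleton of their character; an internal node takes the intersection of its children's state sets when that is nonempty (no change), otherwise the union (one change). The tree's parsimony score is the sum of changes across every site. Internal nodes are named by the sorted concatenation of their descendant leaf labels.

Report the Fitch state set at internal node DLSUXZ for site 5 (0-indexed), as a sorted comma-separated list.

C

DS@0: {C} ∪ {T} = {C,T} (union, +1)
LZ@0: {A} ∪ {G} = {A,G} (union, +1)
UX@0: {C} ∪ {T} = {C,T} (union, +1)
LUXZ@0: {A,G} ∪ {C,T} = {A,C,G,T} (union, +1)
DLSUXZ@0: {C,T} ∩ {A,C,G,T} = {C,T} (intersection, +0)
DLNSUXZ@0: {C,T} ∩ {C} = {C} (intersection, +0)
DS@1: {T} ∪ {A} = {A,T} (union, +1)
LZ@1: {A} ∪ {C} = {A,C} (union, +1)
UX@1: {G} ∪ {A} = {A,G} (union, +1)
LUXZ@1: {A,C} ∩ {A,G} = {A} (intersection, +0)
DLSUXZ@1: {A,T} ∩ {A} = {A} (intersection, +0)
DLNSUXZ@1: {A} ∩ {A} = {A} (intersection, +0)
DS@2: {T} ∪ {C} = {C,T} (union, +1)
LZ@2: {C} ∪ {G} = {C,G} (union, +1)
UX@2: {A} ∪ {G} = {A,G} (union, +1)
LUXZ@2: {C,G} ∩ {A,G} = {G} (intersection, +0)
DLSUXZ@2: {C,T} ∪ {G} = {C,G,T} (union, +1)
DLNSUXZ@2: {C,G,T} ∩ {C} = {C} (intersection, +0)
DS@3: {A} ∪ {T} = {A,T} (union, +1)
LZ@3: {A} ∪ {G} = {A,G} (union, +1)
UX@3: {C} ∩ {C} = {C} (intersection, +0)
LUXZ@3: {A,G} ∪ {C} = {A,C,G} (union, +1)
DLSUXZ@3: {A,T} ∩ {A,C,G} = {A} (intersection, +0)
DLNSUXZ@3: {A} ∪ {G} = {A,G} (union, +1)
DS@4: {G} ∩ {G} = {G} (intersection, +0)
LZ@4: {C} ∪ {G} = {C,G} (union, +1)
UX@4: {C} ∪ {G} = {C,G} (union, +1)
LUXZ@4: {C,G} ∩ {C,G} = {C,G} (intersection, +0)
DLSUXZ@4: {G} ∩ {C,G} = {G} (intersection, +0)
DLNSUXZ@4: {G} ∩ {G} = {G} (intersection, +0)
DS@5: {C} ∪ {T} = {C,T} (union, +1)
LZ@5: {C} ∪ {G} = {C,G} (union, +1)
UX@5: {C} ∪ {T} = {C,T} (union, +1)
LUXZ@5: {C,G} ∩ {C,T} = {C} (intersection, +0)
DLSUXZ@5: {C,T} ∩ {C} = {C} (intersection, +0)
DLNSUXZ@5: {C} ∪ {A} = {A,C} (union, +1)
DS@6: {C} ∩ {C} = {C} (intersection, +0)
LZ@6: {A} ∪ {C} = {A,C} (union, +1)
UX@6: {C} ∩ {C} = {C} (intersection, +0)
LUXZ@6: {A,C} ∩ {C} = {C} (intersection, +0)
DLSUXZ@6: {C} ∩ {C} = {C} (intersection, +0)
DLNSUXZ@6: {C} ∪ {T} = {C,T} (union, +1)
per-site changes: [4, 3, 4, 4, 2, 4, 2]; total = 23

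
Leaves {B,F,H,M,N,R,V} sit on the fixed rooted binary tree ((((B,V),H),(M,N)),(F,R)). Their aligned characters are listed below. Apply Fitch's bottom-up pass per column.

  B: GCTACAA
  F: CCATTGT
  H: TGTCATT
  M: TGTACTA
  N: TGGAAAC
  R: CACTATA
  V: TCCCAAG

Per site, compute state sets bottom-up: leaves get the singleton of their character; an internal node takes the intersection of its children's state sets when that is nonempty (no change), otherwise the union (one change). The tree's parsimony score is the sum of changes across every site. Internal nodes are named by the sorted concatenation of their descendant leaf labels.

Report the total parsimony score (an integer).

BV@0: {G} ∪ {T} = {G,T} (union, +1)
BHV@0: {G,T} ∩ {T} = {T} (intersection, +0)
MN@0: {T} ∩ {T} = {T} (intersection, +0)
BHMNV@0: {T} ∩ {T} = {T} (intersection, +0)
FR@0: {C} ∩ {C} = {C} (intersection, +0)
BFHMNRV@0: {T} ∪ {C} = {C,T} (union, +1)
BV@1: {C} ∩ {C} = {C} (intersection, +0)
BHV@1: {C} ∪ {G} = {C,G} (union, +1)
MN@1: {G} ∩ {G} = {G} (intersection, +0)
BHMNV@1: {C,G} ∩ {G} = {G} (intersection, +0)
FR@1: {C} ∪ {A} = {A,C} (union, +1)
BFHMNRV@1: {G} ∪ {A,C} = {A,C,G} (union, +1)
BV@2: {T} ∪ {C} = {C,T} (union, +1)
BHV@2: {C,T} ∩ {T} = {T} (intersection, +0)
MN@2: {T} ∪ {G} = {G,T} (union, +1)
BHMNV@2: {T} ∩ {G,T} = {T} (intersection, +0)
FR@2: {A} ∪ {C} = {A,C} (union, +1)
BFHMNRV@2: {T} ∪ {A,C} = {A,C,T} (union, +1)
BV@3: {A} ∪ {C} = {A,C} (union, +1)
BHV@3: {A,C} ∩ {C} = {C} (intersection, +0)
MN@3: {A} ∩ {A} = {A} (intersection, +0)
BHMNV@3: {C} ∪ {A} = {A,C} (union, +1)
FR@3: {T} ∩ {T} = {T} (intersection, +0)
BFHMNRV@3: {A,C} ∪ {T} = {A,C,T} (union, +1)
BV@4: {C} ∪ {A} = {A,C} (union, +1)
BHV@4: {A,C} ∩ {A} = {A} (intersection, +0)
MN@4: {C} ∪ {A} = {A,C} (union, +1)
BHMNV@4: {A} ∩ {A,C} = {A} (intersection, +0)
FR@4: {T} ∪ {A} = {A,T} (union, +1)
BFHMNRV@4: {A} ∩ {A,T} = {A} (intersection, +0)
BV@5: {A} ∩ {A} = {A} (intersection, +0)
BHV@5: {A} ∪ {T} = {A,T} (union, +1)
MN@5: {T} ∪ {A} = {A,T} (union, +1)
BHMNV@5: {A,T} ∩ {A,T} = {A,T} (intersection, +0)
FR@5: {G} ∪ {T} = {G,T} (union, +1)
BFHMNRV@5: {A,T} ∩ {G,T} = {T} (intersection, +0)
BV@6: {A} ∪ {G} = {A,G} (union, +1)
BHV@6: {A,G} ∪ {T} = {A,G,T} (union, +1)
MN@6: {A} ∪ {C} = {A,C} (union, +1)
BHMNV@6: {A,G,T} ∩ {A,C} = {A} (intersection, +0)
FR@6: {T} ∪ {A} = {A,T} (union, +1)
BFHMNRV@6: {A} ∩ {A,T} = {A} (intersection, +0)
per-site changes: [2, 3, 4, 3, 3, 3, 4]; total = 22

22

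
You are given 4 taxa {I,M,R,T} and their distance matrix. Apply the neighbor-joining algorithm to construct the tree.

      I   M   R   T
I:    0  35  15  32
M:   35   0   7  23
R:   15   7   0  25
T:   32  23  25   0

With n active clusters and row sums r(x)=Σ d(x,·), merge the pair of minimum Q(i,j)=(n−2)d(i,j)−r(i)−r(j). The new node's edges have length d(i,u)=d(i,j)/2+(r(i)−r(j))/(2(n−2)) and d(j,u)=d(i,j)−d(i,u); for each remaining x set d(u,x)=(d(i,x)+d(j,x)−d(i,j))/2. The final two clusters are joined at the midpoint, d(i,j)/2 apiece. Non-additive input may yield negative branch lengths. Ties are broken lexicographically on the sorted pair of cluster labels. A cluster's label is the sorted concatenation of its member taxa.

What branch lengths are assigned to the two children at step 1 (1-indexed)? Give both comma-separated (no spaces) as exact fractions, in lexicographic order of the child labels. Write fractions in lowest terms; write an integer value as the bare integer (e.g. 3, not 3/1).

iteration 1: select I,R (d=15, Q=-99); attach at lengths (65/4, -5/4); label the merged cluster IR
  updated: d(IR,M)=27/2, d(IR,T)=21
iteration 2: select IR,M (d=27/2, Q=-115/2); attach at lengths (23/4, 31/4); label the merged cluster IMR
  updated: d(IMR,T)=61/4
iteration 3: select IMR,T (d=61/4); attach at lengths (61/8, 61/8); label the merged cluster IMRT
final tree: (((I:65/4,R:-5/4):23/4,M:31/4):61/8,T:61/8)
total length: 175/4

65/4,-5/4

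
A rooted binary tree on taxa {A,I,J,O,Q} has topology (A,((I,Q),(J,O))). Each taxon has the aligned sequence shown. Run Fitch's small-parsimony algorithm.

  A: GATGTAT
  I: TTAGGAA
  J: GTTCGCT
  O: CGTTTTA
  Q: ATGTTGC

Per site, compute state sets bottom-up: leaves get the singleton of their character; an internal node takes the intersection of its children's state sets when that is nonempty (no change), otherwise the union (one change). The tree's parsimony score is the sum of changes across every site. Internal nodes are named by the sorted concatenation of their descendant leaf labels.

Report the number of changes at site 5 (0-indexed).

site 0, node IQ: I={T} ∪ Q={A} → {A,T} (+1)
site 0, node JO: J={G} ∪ O={C} → {C,G} (+1)
site 0, node IJOQ: IQ={A,T} ∪ JO={C,G} → {A,C,G,T} (+1)
site 0, node AIJOQ: A={G} ∩ IJOQ={A,C,G,T} → {G} (+0)
site 1, node IQ: I={T} ∩ Q={T} → {T} (+0)
site 1, node JO: J={T} ∪ O={G} → {G,T} (+1)
site 1, node IJOQ: IQ={T} ∩ JO={G,T} → {T} (+0)
site 1, node AIJOQ: A={A} ∪ IJOQ={T} → {A,T} (+1)
site 2, node IQ: I={A} ∪ Q={G} → {A,G} (+1)
site 2, node JO: J={T} ∩ O={T} → {T} (+0)
site 2, node IJOQ: IQ={A,G} ∪ JO={T} → {A,G,T} (+1)
site 2, node AIJOQ: A={T} ∩ IJOQ={A,G,T} → {T} (+0)
site 3, node IQ: I={G} ∪ Q={T} → {G,T} (+1)
site 3, node JO: J={C} ∪ O={T} → {C,T} (+1)
site 3, node IJOQ: IQ={G,T} ∩ JO={C,T} → {T} (+0)
site 3, node AIJOQ: A={G} ∪ IJOQ={T} → {G,T} (+1)
site 4, node IQ: I={G} ∪ Q={T} → {G,T} (+1)
site 4, node JO: J={G} ∪ O={T} → {G,T} (+1)
site 4, node IJOQ: IQ={G,T} ∩ JO={G,T} → {G,T} (+0)
site 4, node AIJOQ: A={T} ∩ IJOQ={G,T} → {T} (+0)
site 5, node IQ: I={A} ∪ Q={G} → {A,G} (+1)
site 5, node JO: J={C} ∪ O={T} → {C,T} (+1)
site 5, node IJOQ: IQ={A,G} ∪ JO={C,T} → {A,C,G,T} (+1)
site 5, node AIJOQ: A={A} ∩ IJOQ={A,C,G,T} → {A} (+0)
site 6, node IQ: I={A} ∪ Q={C} → {A,C} (+1)
site 6, node JO: J={T} ∪ O={A} → {A,T} (+1)
site 6, node IJOQ: IQ={A,C} ∩ JO={A,T} → {A} (+0)
site 6, node AIJOQ: A={T} ∪ IJOQ={A} → {A,T} (+1)
per-site changes: [3, 2, 2, 3, 2, 3, 3]; total = 18

3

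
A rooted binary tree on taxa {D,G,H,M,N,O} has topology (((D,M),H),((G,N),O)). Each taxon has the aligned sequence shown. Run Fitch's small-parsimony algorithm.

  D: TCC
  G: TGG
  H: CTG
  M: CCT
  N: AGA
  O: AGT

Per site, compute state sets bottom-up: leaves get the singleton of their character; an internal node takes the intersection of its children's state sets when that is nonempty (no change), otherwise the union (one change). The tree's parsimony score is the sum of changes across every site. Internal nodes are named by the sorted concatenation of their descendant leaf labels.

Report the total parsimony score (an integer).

site 0, node DM: D={T} ∪ M={C} → {C,T} (+1)
site 0, node DHM: DM={C,T} ∩ H={C} → {C} (+0)
site 0, node GN: G={T} ∪ N={A} → {A,T} (+1)
site 0, node GNO: GN={A,T} ∩ O={A} → {A} (+0)
site 0, node DGHMNO: DHM={C} ∪ GNO={A} → {A,C} (+1)
site 1, node DM: D={C} ∩ M={C} → {C} (+0)
site 1, node DHM: DM={C} ∪ H={T} → {C,T} (+1)
site 1, node GN: G={G} ∩ N={G} → {G} (+0)
site 1, node GNO: GN={G} ∩ O={G} → {G} (+0)
site 1, node DGHMNO: DHM={C,T} ∪ GNO={G} → {C,G,T} (+1)
site 2, node DM: D={C} ∪ M={T} → {C,T} (+1)
site 2, node DHM: DM={C,T} ∪ H={G} → {C,G,T} (+1)
site 2, node GN: G={G} ∪ N={A} → {A,G} (+1)
site 2, node GNO: GN={A,G} ∪ O={T} → {A,G,T} (+1)
site 2, node DGHMNO: DHM={C,G,T} ∩ GNO={A,G,T} → {G,T} (+0)
per-site changes: [3, 2, 4]; total = 9

9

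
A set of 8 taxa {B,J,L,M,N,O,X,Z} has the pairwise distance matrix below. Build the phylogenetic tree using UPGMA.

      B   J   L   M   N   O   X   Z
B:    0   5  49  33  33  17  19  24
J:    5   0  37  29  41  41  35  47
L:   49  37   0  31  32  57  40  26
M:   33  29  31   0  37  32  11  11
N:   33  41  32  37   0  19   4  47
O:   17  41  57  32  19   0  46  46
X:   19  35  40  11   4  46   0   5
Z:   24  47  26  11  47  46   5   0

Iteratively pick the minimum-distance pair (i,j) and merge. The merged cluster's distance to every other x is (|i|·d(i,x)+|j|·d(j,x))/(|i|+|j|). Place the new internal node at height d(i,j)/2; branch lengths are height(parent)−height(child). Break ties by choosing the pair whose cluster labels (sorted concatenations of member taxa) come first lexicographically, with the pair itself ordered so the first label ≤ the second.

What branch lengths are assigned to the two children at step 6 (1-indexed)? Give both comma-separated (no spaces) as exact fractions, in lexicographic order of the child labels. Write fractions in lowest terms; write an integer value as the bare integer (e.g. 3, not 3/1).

1. join N+X (d=4) ⇒ NX; edges |N|=2, |X|=2
  updated: d(B,NX)=26, d(J,NX)=38, d(L,NX)=36, d(M,NX)=24, d(NX,O)=65/2, d(NX,Z)=26
2. join B+J (d=5) ⇒ BJ; edges |B|=5/2, |J|=5/2
  updated: d(BJ,L)=43, d(BJ,M)=31, d(BJ,NX)=32, d(BJ,O)=29, d(BJ,Z)=71/2
3. join M+Z (d=11) ⇒ MZ; edges |M|=11/2, |Z|=11/2
  updated: d(BJ,MZ)=133/4, d(L,MZ)=57/2, d(MZ,NX)=25, d(MZ,O)=39
4. join MZ+NX (d=25) ⇒ MNXZ; edges |MZ|=7, |NX|=21/2
  updated: d(BJ,MNXZ)=261/8, d(L,MNXZ)=129/4, d(MNXZ,O)=143/4
5. join BJ+O (d=29) ⇒ BJO; edges |BJ|=12, |O|=29/2
  updated: d(BJO,L)=143/3, d(BJO,MNXZ)=101/3
6. join L+MNXZ (d=129/4) ⇒ LMNXZ; edges |L|=129/8, |MNXZ|=29/8
  updated: d(BJO,LMNXZ)=547/15
7. join BJO+LMNXZ (d=547/15) ⇒ BJLMNOXZ; edges |BJO|=56/15, |LMNXZ|=253/120
final tree: (((B:5/2,J:5/2):12,O:29/2):56/15,(L:129/8,((M:11/2,Z:11/2):7,(N:2,X:2):21/2):29/8):253/120)
total length: 10751/120

129/8,29/8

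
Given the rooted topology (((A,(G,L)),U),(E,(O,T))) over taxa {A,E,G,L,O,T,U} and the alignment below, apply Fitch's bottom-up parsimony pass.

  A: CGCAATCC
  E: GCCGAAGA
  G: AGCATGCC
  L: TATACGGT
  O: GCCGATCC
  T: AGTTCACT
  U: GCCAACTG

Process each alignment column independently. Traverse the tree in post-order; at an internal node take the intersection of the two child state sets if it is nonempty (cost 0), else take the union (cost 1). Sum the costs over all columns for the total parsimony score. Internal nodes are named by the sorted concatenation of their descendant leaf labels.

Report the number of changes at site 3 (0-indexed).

2

GL@0: {A} ∪ {T} = {A,T} (union, +1)
AGL@0: {C} ∪ {A,T} = {A,C,T} (union, +1)
AGLU@0: {A,C,T} ∪ {G} = {A,C,G,T} (union, +1)
OT@0: {G} ∪ {A} = {A,G} (union, +1)
EOT@0: {G} ∩ {A,G} = {G} (intersection, +0)
AEGLOTU@0: {A,C,G,T} ∩ {G} = {G} (intersection, +0)
GL@1: {G} ∪ {A} = {A,G} (union, +1)
AGL@1: {G} ∩ {A,G} = {G} (intersection, +0)
AGLU@1: {G} ∪ {C} = {C,G} (union, +1)
OT@1: {C} ∪ {G} = {C,G} (union, +1)
EOT@1: {C} ∩ {C,G} = {C} (intersection, +0)
AEGLOTU@1: {C,G} ∩ {C} = {C} (intersection, +0)
GL@2: {C} ∪ {T} = {C,T} (union, +1)
AGL@2: {C} ∩ {C,T} = {C} (intersection, +0)
AGLU@2: {C} ∩ {C} = {C} (intersection, +0)
OT@2: {C} ∪ {T} = {C,T} (union, +1)
EOT@2: {C} ∩ {C,T} = {C} (intersection, +0)
AEGLOTU@2: {C} ∩ {C} = {C} (intersection, +0)
GL@3: {A} ∩ {A} = {A} (intersection, +0)
AGL@3: {A} ∩ {A} = {A} (intersection, +0)
AGLU@3: {A} ∩ {A} = {A} (intersection, +0)
OT@3: {G} ∪ {T} = {G,T} (union, +1)
EOT@3: {G} ∩ {G,T} = {G} (intersection, +0)
AEGLOTU@3: {A} ∪ {G} = {A,G} (union, +1)
GL@4: {T} ∪ {C} = {C,T} (union, +1)
AGL@4: {A} ∪ {C,T} = {A,C,T} (union, +1)
AGLU@4: {A,C,T} ∩ {A} = {A} (intersection, +0)
OT@4: {A} ∪ {C} = {A,C} (union, +1)
EOT@4: {A} ∩ {A,C} = {A} (intersection, +0)
AEGLOTU@4: {A} ∩ {A} = {A} (intersection, +0)
GL@5: {G} ∩ {G} = {G} (intersection, +0)
AGL@5: {T} ∪ {G} = {G,T} (union, +1)
AGLU@5: {G,T} ∪ {C} = {C,G,T} (union, +1)
OT@5: {T} ∪ {A} = {A,T} (union, +1)
EOT@5: {A} ∩ {A,T} = {A} (intersection, +0)
AEGLOTU@5: {C,G,T} ∪ {A} = {A,C,G,T} (union, +1)
GL@6: {C} ∪ {G} = {C,G} (union, +1)
AGL@6: {C} ∩ {C,G} = {C} (intersection, +0)
AGLU@6: {C} ∪ {T} = {C,T} (union, +1)
OT@6: {C} ∩ {C} = {C} (intersection, +0)
EOT@6: {G} ∪ {C} = {C,G} (union, +1)
AEGLOTU@6: {C,T} ∩ {C,G} = {C} (intersection, +0)
GL@7: {C} ∪ {T} = {C,T} (union, +1)
AGL@7: {C} ∩ {C,T} = {C} (intersection, +0)
AGLU@7: {C} ∪ {G} = {C,G} (union, +1)
OT@7: {C} ∪ {T} = {C,T} (union, +1)
EOT@7: {A} ∪ {C,T} = {A,C,T} (union, +1)
AEGLOTU@7: {C,G} ∩ {A,C,T} = {C} (intersection, +0)
per-site changes: [4, 3, 2, 2, 3, 4, 3, 4]; total = 25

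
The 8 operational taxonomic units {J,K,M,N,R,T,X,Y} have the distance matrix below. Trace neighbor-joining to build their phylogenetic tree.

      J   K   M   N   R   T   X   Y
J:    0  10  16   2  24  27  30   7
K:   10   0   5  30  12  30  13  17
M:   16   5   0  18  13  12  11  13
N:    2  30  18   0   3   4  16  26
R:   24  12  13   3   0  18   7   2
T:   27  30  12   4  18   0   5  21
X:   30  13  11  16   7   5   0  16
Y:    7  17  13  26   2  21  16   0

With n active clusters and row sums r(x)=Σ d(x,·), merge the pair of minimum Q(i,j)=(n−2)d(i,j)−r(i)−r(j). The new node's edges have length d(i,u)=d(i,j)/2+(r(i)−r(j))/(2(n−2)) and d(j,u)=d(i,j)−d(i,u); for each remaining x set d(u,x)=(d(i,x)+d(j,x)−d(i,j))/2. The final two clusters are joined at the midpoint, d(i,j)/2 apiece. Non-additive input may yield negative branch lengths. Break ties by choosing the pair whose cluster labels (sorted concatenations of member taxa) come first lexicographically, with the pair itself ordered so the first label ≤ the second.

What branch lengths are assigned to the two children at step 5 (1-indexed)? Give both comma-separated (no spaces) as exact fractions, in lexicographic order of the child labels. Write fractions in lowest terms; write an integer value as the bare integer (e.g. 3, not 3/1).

69/8,35/8

iteration 1: select J,N (d=2, Q=-203); attach at lengths (29/12, -5/12); label the merged cluster JN
  updated: d(JN,K)=19, d(JN,M)=16, d(JN,R)=25/2, d(JN,T)=29/2, d(JN,X)=22, d(JN,Y)=31/2
iteration 2: select T,X (d=5, Q=-299/2); attach at lengths (103/20, -3/20); label the merged cluster TX
  updated: d(JN,TX)=63/4, d(K,TX)=19, d(M,TX)=9, d(R,TX)=10, d(TX,Y)=16
iteration 3: select K,M (d=5, Q=-108); attach at lengths (9/2, 1/2); label the merged cluster KM
  updated: d(JN,KM)=15, d(KM,R)=10, d(KM,TX)=23/2, d(KM,Y)=25/2
iteration 4: select R,Y (d=2, Q=-149/2); attach at lengths (-11/12, 35/12); label the merged cluster RY
  updated: d(JN,RY)=13, d(KM,RY)=41/4, d(RY,TX)=12
iteration 5: select JN,RY (d=13, Q=-53); attach at lengths (69/8, 35/8); label the merged cluster JNRY
  updated: d(JNRY,KM)=49/8, d(JNRY,TX)=59/8
iteration 6: select JNRY,KM (d=49/8, Q=-25); attach at lengths (1, 41/8); label the merged cluster JKMNRY
  updated: d(JKMNRY,TX)=51/8
iteration 7: select JKMNRY,TX (d=51/8); attach at lengths (51/16, 51/16); label the merged cluster JKMNRTXY
final tree: ((((J:29/12,N:-5/12):69/8,(R:-11/12,Y:35/12):35/8):1,(K:9/2,M:1/2):41/8):51/16,(T:103/20,X:-3/20):51/16)
total length: 79/2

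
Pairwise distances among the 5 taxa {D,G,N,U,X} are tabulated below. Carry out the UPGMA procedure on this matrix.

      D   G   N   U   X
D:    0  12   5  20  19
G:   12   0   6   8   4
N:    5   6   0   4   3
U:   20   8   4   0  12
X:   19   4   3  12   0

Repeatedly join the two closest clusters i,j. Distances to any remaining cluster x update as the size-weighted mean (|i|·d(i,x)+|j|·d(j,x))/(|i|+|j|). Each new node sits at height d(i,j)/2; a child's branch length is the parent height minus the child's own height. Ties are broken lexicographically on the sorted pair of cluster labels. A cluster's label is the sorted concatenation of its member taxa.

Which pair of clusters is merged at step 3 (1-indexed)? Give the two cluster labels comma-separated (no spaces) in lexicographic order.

step 1: merge (N,X) at d=3; branch lengths N→3/2, X→3/2; new cluster NX
  updated: d(D,NX)=12, d(G,NX)=5, d(NX,U)=8
step 2: merge (G,NX) at d=5; branch lengths G→5/2, NX→1; new cluster GNX
  updated: d(D,GNX)=12, d(GNX,U)=8
step 3: merge (GNX,U) at d=8; branch lengths GNX→3/2, U→4; new cluster GNUX
  updated: d(D,GNUX)=14
step 4: merge (D,GNUX) at d=14; branch lengths D→7, GNUX→3; new cluster DGNUX
final tree: (D:7,((G:5/2,(N:3/2,X:3/2):1):3/2,U:4):3)
total length: 22

GNX,U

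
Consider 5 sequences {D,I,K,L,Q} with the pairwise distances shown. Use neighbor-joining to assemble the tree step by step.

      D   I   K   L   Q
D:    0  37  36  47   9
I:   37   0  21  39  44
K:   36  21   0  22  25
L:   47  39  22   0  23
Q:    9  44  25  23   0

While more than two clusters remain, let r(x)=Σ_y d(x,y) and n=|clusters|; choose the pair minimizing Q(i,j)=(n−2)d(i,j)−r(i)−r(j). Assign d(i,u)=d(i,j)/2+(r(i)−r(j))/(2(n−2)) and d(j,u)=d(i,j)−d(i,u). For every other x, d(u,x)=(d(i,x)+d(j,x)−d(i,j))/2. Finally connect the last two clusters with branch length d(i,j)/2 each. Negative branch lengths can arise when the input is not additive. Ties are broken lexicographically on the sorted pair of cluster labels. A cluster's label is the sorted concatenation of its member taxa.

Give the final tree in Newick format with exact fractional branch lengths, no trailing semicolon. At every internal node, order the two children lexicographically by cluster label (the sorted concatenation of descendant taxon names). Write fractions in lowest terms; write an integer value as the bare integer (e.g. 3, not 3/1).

1. join D+Q (d=9, Q=-203) ⇒ DQ; edges |D|=55/6, |Q|=-1/6
  updated: d(DQ,I)=36, d(DQ,K)=26, d(DQ,L)=61/2
2. join DQ+L (d=61/2, Q=-123) ⇒ DLQ; edges |DQ|=31/2, |L|=15
  updated: d(DLQ,I)=89/4, d(DLQ,K)=35/4
3. join DLQ+I (d=89/4, Q=-52) ⇒ DILQ; edges |DLQ|=5, |I|=69/4
  updated: d(DILQ,K)=15/4
4. join DILQ+K (d=15/4) ⇒ DIKLQ; edges |DILQ|=15/8, |K|=15/8
final tree: ((((D:55/6,Q:-1/6):31/2,L:15):5,I:69/4):15/8,K:15/8)
total length: 131/2

((((D:55/6,Q:-1/6):31/2,L:15):5,I:69/4):15/8,K:15/8)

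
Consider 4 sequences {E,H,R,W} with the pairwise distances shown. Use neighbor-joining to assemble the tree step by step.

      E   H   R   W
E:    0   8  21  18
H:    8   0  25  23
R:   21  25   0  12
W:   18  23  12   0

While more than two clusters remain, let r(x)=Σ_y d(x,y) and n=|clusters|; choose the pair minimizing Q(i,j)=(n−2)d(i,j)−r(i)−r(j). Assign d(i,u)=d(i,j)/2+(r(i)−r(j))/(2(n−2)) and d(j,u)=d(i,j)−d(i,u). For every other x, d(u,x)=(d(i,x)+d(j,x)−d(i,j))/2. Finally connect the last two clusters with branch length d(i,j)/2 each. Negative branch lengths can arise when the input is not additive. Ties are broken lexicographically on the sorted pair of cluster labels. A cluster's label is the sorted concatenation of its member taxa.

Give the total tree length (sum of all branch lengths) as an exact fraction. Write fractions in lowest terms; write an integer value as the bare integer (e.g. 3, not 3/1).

127/4

step 1: merge (E,H) at d=8, Q=-87; branch lengths E→7/4, H→25/4; new cluster EH
  updated: d(EH,R)=19, d(EH,W)=33/2
step 2: merge (EH,R) at d=19, Q=-95/2; branch lengths EH→47/4, R→29/4; new cluster EHR
  updated: d(EHR,W)=19/4
step 3: merge (EHR,W) at d=19/4; branch lengths EHR→19/8, W→19/8; new cluster EHRW
final tree: (((E:7/4,H:25/4):47/4,R:29/4):19/8,W:19/8)
total length: 127/4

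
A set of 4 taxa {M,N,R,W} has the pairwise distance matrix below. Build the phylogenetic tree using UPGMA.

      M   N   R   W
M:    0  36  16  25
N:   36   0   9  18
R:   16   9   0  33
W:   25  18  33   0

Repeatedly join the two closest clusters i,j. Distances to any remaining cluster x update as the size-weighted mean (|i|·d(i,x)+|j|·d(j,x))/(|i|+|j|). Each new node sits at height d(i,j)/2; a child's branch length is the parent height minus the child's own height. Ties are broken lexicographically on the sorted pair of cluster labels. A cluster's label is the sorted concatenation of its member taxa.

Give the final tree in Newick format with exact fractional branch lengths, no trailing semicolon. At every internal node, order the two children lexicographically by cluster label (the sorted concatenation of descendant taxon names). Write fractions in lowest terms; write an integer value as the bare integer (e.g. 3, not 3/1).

step 1: merge (N,R) at d=9; branch lengths N→9/2, R→9/2; new cluster NR
  updated: d(M,NR)=26, d(NR,W)=51/2
step 2: merge (M,W) at d=25; branch lengths M→25/2, W→25/2; new cluster MW
  updated: d(MW,NR)=103/4
step 3: merge (MW,NR) at d=103/4; branch lengths MW→3/8, NR→67/8; new cluster MNRW
final tree: ((M:25/2,W:25/2):3/8,(N:9/2,R:9/2):67/8)
total length: 171/4

((M:25/2,W:25/2):3/8,(N:9/2,R:9/2):67/8)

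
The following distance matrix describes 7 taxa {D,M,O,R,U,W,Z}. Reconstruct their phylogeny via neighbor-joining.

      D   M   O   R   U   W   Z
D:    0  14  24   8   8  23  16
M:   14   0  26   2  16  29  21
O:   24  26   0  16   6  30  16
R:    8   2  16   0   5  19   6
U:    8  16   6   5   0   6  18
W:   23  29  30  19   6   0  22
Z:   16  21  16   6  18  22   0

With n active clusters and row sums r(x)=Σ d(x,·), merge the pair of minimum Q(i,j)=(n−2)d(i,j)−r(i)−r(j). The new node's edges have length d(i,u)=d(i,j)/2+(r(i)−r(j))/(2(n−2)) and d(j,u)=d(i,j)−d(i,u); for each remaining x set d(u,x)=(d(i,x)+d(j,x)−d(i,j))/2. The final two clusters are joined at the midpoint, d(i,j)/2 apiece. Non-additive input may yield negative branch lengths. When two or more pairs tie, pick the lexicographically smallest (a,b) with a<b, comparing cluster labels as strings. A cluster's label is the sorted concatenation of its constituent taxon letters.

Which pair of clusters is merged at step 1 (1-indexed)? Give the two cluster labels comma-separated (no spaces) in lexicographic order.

step 1: merge (U,W) at d=6, Q=-158; branch lengths U→-4, W→10; new cluster UW
  updated: d(D,UW)=25/2, d(M,UW)=39/2, d(O,UW)=15, d(R,UW)=9, d(UW,Z)=17
step 2: merge (M,R) at d=2, Q=-231/2; branch lengths M→99/16, R→-67/16; new cluster MR
  updated: d(D,MR)=10, d(MR,O)=20, d(MR,UW)=53/4, d(MR,Z)=25/2
step 3: merge (O,Z) at d=16, Q=-177/2; branch lengths O→41/4, Z→23/4; new cluster OZ
  updated: d(D,OZ)=12, d(MR,OZ)=33/4, d(OZ,UW)=8
step 4: merge (D,MR) at d=10, Q=-46; branch lengths D→23/4, MR→17/4; new cluster DMR
  updated: d(DMR,OZ)=41/8, d(DMR,UW)=63/8
step 5: merge (DMR,OZ) at d=41/8, Q=-21; branch lengths DMR→5/2, OZ→21/8; new cluster DMORZ
  updated: d(DMORZ,UW)=43/8
step 6: merge (DMORZ,UW) at d=43/8; branch lengths DMORZ→43/16, UW→43/16; new cluster DMORUWZ
final tree: (((D:23/4,(M:99/16,R:-67/16):17/4):5/2,(O:41/4,Z:23/4):21/8):43/16,(U:-4,W:10):43/16)
total length: 89/2

U,W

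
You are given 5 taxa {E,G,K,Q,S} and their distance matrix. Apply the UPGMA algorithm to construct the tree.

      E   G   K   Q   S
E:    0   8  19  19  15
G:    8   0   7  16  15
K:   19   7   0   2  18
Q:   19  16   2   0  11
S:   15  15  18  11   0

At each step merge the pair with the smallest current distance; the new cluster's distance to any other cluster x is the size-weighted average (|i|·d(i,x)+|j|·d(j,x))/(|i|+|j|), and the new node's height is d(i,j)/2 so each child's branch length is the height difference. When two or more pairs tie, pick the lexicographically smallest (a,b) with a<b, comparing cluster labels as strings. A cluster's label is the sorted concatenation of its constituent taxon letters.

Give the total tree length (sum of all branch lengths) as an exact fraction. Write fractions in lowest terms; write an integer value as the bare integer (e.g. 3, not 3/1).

step 1: merge (K,Q) at d=2; branch lengths K→1, Q→1; new cluster KQ
  updated: d(E,KQ)=19, d(G,KQ)=23/2, d(KQ,S)=29/2
step 2: merge (E,G) at d=8; branch lengths E→4, G→4; new cluster EG
  updated: d(EG,KQ)=61/4, d(EG,S)=15
step 3: merge (KQ,S) at d=29/2; branch lengths KQ→25/4, S→29/4; new cluster KQS
  updated: d(EG,KQS)=91/6
step 4: merge (EG,KQS) at d=91/6; branch lengths EG→43/12, KQS→1/3; new cluster EGKQS
final tree: ((E:4,G:4):43/12,((K:1,Q:1):25/4,S:29/4):1/3)
total length: 329/12

329/12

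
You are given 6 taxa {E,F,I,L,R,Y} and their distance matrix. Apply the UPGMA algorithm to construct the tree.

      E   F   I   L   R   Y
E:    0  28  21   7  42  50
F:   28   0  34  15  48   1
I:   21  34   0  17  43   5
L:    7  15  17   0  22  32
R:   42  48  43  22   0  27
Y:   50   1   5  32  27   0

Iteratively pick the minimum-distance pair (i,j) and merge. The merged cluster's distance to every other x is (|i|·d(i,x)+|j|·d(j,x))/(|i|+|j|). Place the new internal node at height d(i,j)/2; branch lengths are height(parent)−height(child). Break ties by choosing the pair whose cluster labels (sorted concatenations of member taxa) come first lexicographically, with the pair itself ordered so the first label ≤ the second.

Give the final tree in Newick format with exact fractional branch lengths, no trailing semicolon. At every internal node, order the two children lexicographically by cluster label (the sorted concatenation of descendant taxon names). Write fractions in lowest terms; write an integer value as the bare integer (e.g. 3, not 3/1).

iteration 1: select F,Y (d=1); attach at lengths (1/2, 1/2); label the merged cluster FY
  updated: d(E,FY)=39, d(FY,I)=39/2, d(FY,L)=47/2, d(FY,R)=75/2
iteration 2: select E,L (d=7); attach at lengths (7/2, 7/2); label the merged cluster EL
  updated: d(EL,FY)=125/4, d(EL,I)=19, d(EL,R)=32
iteration 3: select EL,I (d=19); attach at lengths (6, 19/2); label the merged cluster EIL
  updated: d(EIL,FY)=82/3, d(EIL,R)=107/3
iteration 4: select EIL,FY (d=82/3); attach at lengths (25/6, 79/6); label the merged cluster EFILY
  updated: d(EFILY,R)=182/5
iteration 5: select EFILY,R (d=182/5); attach at lengths (68/15, 91/5); label the merged cluster EFILRY
final tree: ((((E:7/2,L:7/2):6,I:19/2):25/6,(F:1/2,Y:1/2):79/6):68/15,R:91/5)
total length: 1907/30

((((E:7/2,L:7/2):6,I:19/2):25/6,(F:1/2,Y:1/2):79/6):68/15,R:91/5)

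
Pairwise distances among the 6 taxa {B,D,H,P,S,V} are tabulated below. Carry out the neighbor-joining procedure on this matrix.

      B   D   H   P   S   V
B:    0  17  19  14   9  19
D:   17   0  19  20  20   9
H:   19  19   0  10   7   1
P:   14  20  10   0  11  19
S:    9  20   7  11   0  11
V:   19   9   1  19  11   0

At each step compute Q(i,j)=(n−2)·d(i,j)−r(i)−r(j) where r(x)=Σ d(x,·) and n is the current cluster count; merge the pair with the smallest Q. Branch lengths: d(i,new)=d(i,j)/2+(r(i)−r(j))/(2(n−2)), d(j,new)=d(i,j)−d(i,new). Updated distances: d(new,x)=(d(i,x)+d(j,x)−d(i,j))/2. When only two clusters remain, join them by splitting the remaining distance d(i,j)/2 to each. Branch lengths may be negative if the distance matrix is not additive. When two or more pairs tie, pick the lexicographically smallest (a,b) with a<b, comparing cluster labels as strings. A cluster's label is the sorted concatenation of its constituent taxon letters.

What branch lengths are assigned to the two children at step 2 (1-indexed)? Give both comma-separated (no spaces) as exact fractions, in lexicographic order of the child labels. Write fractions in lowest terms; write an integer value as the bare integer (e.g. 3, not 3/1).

iteration 1: select H,V (d=1, Q=-111); attach at lengths (1/8, 7/8); label the merged cluster HV
  updated: d(B,HV)=37/2, d(D,HV)=27/2, d(HV,P)=14, d(HV,S)=17/2
iteration 2: select D,HV (d=27/2, Q=-169/2); attach at lengths (113/12, 49/12); label the merged cluster DHV
  updated: d(B,DHV)=11, d(DHV,P)=41/4, d(DHV,S)=15/2
iteration 3: select B,S (d=9, Q=-87/2); attach at lengths (49/8, 23/8); label the merged cluster BS
  updated: d(BS,DHV)=19/4, d(BS,P)=8
iteration 4: select BS,DHV (d=19/4, Q=-23); attach at lengths (5/4, 7/2); label the merged cluster BDHSV
  updated: d(BDHSV,P)=27/4
iteration 5: select BDHSV,P (d=27/4); attach at lengths (27/8, 27/8); label the merged cluster BDHPSV
final tree: (((B:49/8,S:23/8):5/4,(D:113/12,(H:1/8,V:7/8):49/12):7/2):27/8,P:27/8)
total length: 35

113/12,49/12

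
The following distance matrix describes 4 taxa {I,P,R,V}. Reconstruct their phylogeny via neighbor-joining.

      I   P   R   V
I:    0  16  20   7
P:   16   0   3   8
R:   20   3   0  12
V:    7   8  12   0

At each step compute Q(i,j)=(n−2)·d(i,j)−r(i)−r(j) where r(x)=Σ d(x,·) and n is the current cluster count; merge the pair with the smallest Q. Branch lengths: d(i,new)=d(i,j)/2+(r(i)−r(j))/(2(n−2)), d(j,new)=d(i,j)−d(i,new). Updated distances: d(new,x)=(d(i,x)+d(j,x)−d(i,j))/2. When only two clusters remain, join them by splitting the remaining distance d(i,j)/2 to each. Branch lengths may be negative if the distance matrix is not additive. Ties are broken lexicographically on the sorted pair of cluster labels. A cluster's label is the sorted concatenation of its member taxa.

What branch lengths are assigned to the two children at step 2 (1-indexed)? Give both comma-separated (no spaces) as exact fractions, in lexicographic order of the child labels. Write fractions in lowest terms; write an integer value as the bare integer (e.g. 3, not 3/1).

9,-1/2

iteration 1: select I,V (d=7, Q=-56); attach at lengths (15/2, -1/2); label the merged cluster IV
  updated: d(IV,P)=17/2, d(IV,R)=25/2
iteration 2: select IV,P (d=17/2, Q=-24); attach at lengths (9, -1/2); label the merged cluster IPV
  updated: d(IPV,R)=7/2
iteration 3: select IPV,R (d=7/2); attach at lengths (7/4, 7/4); label the merged cluster IPRV
final tree: (((I:15/2,V:-1/2):9,P:-1/2):7/4,R:7/4)
total length: 19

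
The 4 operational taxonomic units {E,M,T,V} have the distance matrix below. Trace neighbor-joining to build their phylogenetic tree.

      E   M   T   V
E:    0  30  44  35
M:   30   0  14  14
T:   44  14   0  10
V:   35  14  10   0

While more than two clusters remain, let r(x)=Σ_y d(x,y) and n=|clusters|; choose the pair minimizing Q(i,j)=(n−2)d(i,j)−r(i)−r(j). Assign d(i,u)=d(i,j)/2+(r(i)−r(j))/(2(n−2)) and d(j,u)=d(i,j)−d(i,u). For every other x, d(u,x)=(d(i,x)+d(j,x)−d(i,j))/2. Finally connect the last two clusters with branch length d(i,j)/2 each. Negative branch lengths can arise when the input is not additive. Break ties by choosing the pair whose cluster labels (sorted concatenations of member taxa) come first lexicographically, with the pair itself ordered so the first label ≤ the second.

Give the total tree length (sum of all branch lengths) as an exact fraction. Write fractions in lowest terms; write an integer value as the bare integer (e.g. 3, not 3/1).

187/4

step 1: merge (E,M) at d=30, Q=-107; branch lengths E→111/4, M→9/4; new cluster EM
  updated: d(EM,T)=14, d(EM,V)=19/2
step 2: merge (EM,T) at d=14, Q=-67/2; branch lengths EM→27/4, T→29/4; new cluster EMT
  updated: d(EMT,V)=11/4
step 3: merge (EMT,V) at d=11/4; branch lengths EMT→11/8, V→11/8; new cluster EMTV
final tree: (((E:111/4,M:9/4):27/4,T:29/4):11/8,V:11/8)
total length: 187/4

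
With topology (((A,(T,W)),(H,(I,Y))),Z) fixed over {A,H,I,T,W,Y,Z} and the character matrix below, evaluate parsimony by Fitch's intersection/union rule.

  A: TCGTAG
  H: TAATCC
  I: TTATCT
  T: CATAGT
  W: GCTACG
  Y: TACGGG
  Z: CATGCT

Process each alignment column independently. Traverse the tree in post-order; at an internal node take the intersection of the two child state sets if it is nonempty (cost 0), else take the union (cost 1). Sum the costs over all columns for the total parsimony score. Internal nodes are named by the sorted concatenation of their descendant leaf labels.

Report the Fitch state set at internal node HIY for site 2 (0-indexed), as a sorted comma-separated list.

A

TW@0: {C} ∪ {G} = {C,G} (union, +1)
ATW@0: {T} ∪ {C,G} = {C,G,T} (union, +1)
IY@0: {T} ∩ {T} = {T} (intersection, +0)
HIY@0: {T} ∩ {T} = {T} (intersection, +0)
AHITWY@0: {C,G,T} ∩ {T} = {T} (intersection, +0)
AHITWYZ@0: {T} ∪ {C} = {C,T} (union, +1)
TW@1: {A} ∪ {C} = {A,C} (union, +1)
ATW@1: {C} ∩ {A,C} = {C} (intersection, +0)
IY@1: {T} ∪ {A} = {A,T} (union, +1)
HIY@1: {A} ∩ {A,T} = {A} (intersection, +0)
AHITWY@1: {C} ∪ {A} = {A,C} (union, +1)
AHITWYZ@1: {A,C} ∩ {A} = {A} (intersection, +0)
TW@2: {T} ∩ {T} = {T} (intersection, +0)
ATW@2: {G} ∪ {T} = {G,T} (union, +1)
IY@2: {A} ∪ {C} = {A,C} (union, +1)
HIY@2: {A} ∩ {A,C} = {A} (intersection, +0)
AHITWY@2: {G,T} ∪ {A} = {A,G,T} (union, +1)
AHITWYZ@2: {A,G,T} ∩ {T} = {T} (intersection, +0)
TW@3: {A} ∩ {A} = {A} (intersection, +0)
ATW@3: {T} ∪ {A} = {A,T} (union, +1)
IY@3: {T} ∪ {G} = {G,T} (union, +1)
HIY@3: {T} ∩ {G,T} = {T} (intersection, +0)
AHITWY@3: {A,T} ∩ {T} = {T} (intersection, +0)
AHITWYZ@3: {T} ∪ {G} = {G,T} (union, +1)
TW@4: {G} ∪ {C} = {C,G} (union, +1)
ATW@4: {A} ∪ {C,G} = {A,C,G} (union, +1)
IY@4: {C} ∪ {G} = {C,G} (union, +1)
HIY@4: {C} ∩ {C,G} = {C} (intersection, +0)
AHITWY@4: {A,C,G} ∩ {C} = {C} (intersection, +0)
AHITWYZ@4: {C} ∩ {C} = {C} (intersection, +0)
TW@5: {T} ∪ {G} = {G,T} (union, +1)
ATW@5: {G} ∩ {G,T} = {G} (intersection, +0)
IY@5: {T} ∪ {G} = {G,T} (union, +1)
HIY@5: {C} ∪ {G,T} = {C,G,T} (union, +1)
AHITWY@5: {G} ∩ {C,G,T} = {G} (intersection, +0)
AHITWYZ@5: {G} ∪ {T} = {G,T} (union, +1)
per-site changes: [3, 3, 3, 3, 3, 4]; total = 19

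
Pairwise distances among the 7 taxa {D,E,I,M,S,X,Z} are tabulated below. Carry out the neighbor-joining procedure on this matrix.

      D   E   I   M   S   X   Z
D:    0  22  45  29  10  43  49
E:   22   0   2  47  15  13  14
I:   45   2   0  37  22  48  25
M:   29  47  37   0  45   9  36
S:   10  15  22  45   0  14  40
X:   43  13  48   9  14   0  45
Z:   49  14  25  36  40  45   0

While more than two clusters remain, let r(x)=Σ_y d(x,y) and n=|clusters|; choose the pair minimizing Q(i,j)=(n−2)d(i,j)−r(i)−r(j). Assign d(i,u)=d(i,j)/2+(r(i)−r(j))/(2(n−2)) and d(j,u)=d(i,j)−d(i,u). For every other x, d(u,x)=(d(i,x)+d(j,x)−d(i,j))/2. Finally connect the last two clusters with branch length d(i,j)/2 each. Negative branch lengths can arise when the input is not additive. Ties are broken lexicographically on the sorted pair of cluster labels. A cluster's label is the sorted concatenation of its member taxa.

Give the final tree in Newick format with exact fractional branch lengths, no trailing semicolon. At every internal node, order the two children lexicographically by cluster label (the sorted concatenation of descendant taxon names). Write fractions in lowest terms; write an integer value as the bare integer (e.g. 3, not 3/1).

(((((D:171/16,S:-11/16):69/8,(M:38/5,X:7/5):117/8):171/16,Z:247/16):49/16,E:-83/16):115/32,I:115/32)

iteration 1: select M,X (d=9, Q=-330); attach at lengths (38/5, 7/5); label the merged cluster MX
  updated: d(D,MX)=63/2, d(E,MX)=51/2, d(I,MX)=38, d(MX,S)=25, d(MX,Z)=36
iteration 2: select D,S (d=10, Q=-459/2); attach at lengths (171/16, -11/16); label the merged cluster DS
  updated: d(DS,E)=27/2, d(DS,I)=57/2, d(DS,MX)=93/4, d(DS,Z)=79/2
iteration 3: select DS,MX (d=93/4, Q=-631/4); attach at lengths (69/8, 117/8); label the merged cluster DMSX
  updated: d(DMSX,E)=63/8, d(DMSX,I)=173/8, d(DMSX,Z)=209/8
iteration 4: select DMSX,Z (d=209/8, Q=-137/2); attach at lengths (171/16, 247/16); label the merged cluster DMSXZ
  updated: d(DMSXZ,E)=-17/8, d(DMSXZ,I)=41/4
iteration 5: select DMSXZ,E (d=-17/8, Q=-81/8); attach at lengths (49/16, -83/16); label the merged cluster DEMSXZ
  updated: d(DEMSXZ,I)=115/16
iteration 6: select DEMSXZ,I (d=115/16); attach at lengths (115/32, 115/32); label the merged cluster DEIMSXZ
final tree: (((((D:171/16,S:-11/16):69/8,(M:38/5,X:7/5):117/8):171/16,Z:247/16):49/16,E:-83/16):115/32,I:115/32)
total length: 1175/16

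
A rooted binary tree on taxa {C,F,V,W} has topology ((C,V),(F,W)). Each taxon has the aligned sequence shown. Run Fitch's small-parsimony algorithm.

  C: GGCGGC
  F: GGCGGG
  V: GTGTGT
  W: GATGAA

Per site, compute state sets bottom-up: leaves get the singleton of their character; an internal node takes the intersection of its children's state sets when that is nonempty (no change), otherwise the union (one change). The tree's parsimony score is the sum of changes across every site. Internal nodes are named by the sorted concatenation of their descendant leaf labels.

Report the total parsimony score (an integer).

CV@0: {G} ∩ {G} = {G} (intersection, +0)
FW@0: {G} ∩ {G} = {G} (intersection, +0)
CFVW@0: {G} ∩ {G} = {G} (intersection, +0)
CV@1: {G} ∪ {T} = {G,T} (union, +1)
FW@1: {G} ∪ {A} = {A,G} (union, +1)
CFVW@1: {G,T} ∩ {A,G} = {G} (intersection, +0)
CV@2: {C} ∪ {G} = {C,G} (union, +1)
FW@2: {C} ∪ {T} = {C,T} (union, +1)
CFVW@2: {C,G} ∩ {C,T} = {C} (intersection, +0)
CV@3: {G} ∪ {T} = {G,T} (union, +1)
FW@3: {G} ∩ {G} = {G} (intersection, +0)
CFVW@3: {G,T} ∩ {G} = {G} (intersection, +0)
CV@4: {G} ∩ {G} = {G} (intersection, +0)
FW@4: {G} ∪ {A} = {A,G} (union, +1)
CFVW@4: {G} ∩ {A,G} = {G} (intersection, +0)
CV@5: {C} ∪ {T} = {C,T} (union, +1)
FW@5: {G} ∪ {A} = {A,G} (union, +1)
CFVW@5: {C,T} ∪ {A,G} = {A,C,G,T} (union, +1)
per-site changes: [0, 2, 2, 1, 1, 3]; total = 9

9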